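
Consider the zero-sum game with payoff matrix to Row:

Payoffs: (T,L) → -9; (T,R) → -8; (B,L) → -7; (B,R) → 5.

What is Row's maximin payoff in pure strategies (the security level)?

-7

Row minima: T → -9, B → -7.
The best of these is -7.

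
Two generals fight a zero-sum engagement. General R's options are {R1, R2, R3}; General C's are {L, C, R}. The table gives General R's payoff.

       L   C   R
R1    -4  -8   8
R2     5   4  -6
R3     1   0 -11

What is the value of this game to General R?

-8/13

Row minima: R1 → -8, R2 → -6, R3 → -11; maximin = -6.
Column maxima: L → 5, C → 4, R → 8; minimax = 4.
-6 ≠ 4, so there is no saddle point; optimal play is mixed.
R3 is strictly dominated by R2, so General R never plays it.
L is strictly dominated by C (it gives General R strictly more in every row), so General C never plays it.
On the remaining 2×2 (R1, R2 vs C, R):
Let General R play R1 with probability p. Expected payoff against C: (-8)p + 4(1−p) = −12p + 4; against R: 8p + (-6)(1−p) = 14p − 6.
Setting these equal: −12p + 4 = 14p − 6 ⇒ −26p = -10 ⇒ p = 5/13, and the value is (-12)·(5/13) + 4 = -8/13.
For General C: with q = P(C), equating R1's and R2's payoffs gives −16q + 8 = 10q − 6 ⇒ q = 7/13.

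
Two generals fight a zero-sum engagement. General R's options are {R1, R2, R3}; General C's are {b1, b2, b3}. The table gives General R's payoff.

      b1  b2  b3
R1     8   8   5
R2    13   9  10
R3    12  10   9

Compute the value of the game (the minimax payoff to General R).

19/2

Row minima: R1 → 5, R2 → 9, R3 → 9; maximin = 9.
Column maxima: b1 → 13, b2 → 10, b3 → 10; minimax = 10.
9 ≠ 10, so there is no saddle point; optimal play is mixed.
R1 is strictly dominated by R2, so General R never plays it.
With R1 eliminated, b1 is strictly dominated by b2 (it gives General R strictly more in every remaining row), so General C never plays it.
On the remaining 2×2 (R2, R3 vs b2, b3):
Let General R play R2 with probability p. Expected payoff against b2: 9p + 10(1−p) = −p + 10; against b3: 10p + 9(1−p) = p + 9.
Setting these equal: −p + 10 = p + 9 ⇒ −2p = -1 ⇒ p = 1/2, and the value is (-1)·(1/2) + 10 = 19/2.
For General C: with q = P(b2), equating R2's and R3's payoffs gives −q + 10 = q + 9 ⇒ q = 1/2.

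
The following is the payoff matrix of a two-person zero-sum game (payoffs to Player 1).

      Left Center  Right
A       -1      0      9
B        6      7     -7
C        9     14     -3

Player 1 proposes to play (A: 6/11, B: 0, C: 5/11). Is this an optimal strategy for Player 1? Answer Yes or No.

Against Left this mix gives (6/11)·(-1) + (5/11)·9 = 39/11.
Against Center this mix gives (6/11)·0 + (5/11)·14 = 70/11.
Against Right this mix gives (6/11)·9 + (5/11)·(-3) = 39/11.
All of Player 2's active replies (Left, Right) yield 39/11, and no column does worse for Player 1. The mix makes Player 2 indifferent and guarantees 39/11, so it is optimal.

Yes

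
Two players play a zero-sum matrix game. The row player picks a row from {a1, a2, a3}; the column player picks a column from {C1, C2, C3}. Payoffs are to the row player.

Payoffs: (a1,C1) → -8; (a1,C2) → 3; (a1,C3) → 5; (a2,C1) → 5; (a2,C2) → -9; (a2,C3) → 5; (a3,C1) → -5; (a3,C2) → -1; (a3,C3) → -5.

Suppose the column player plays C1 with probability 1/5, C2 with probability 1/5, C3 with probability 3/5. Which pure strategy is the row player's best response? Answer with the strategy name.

a2

Expected payoff of a1: (1/5)·(-8) + (1/5)·3 + (3/5)·5 = 2.
Expected payoff of a2: (1/5)·5 + (1/5)·(-9) + (3/5)·5 = 11/5.
Expected payoff of a3: (1/5)·(-5) + (1/5)·(-1) + (3/5)·(-5) = -21/5.
The largest is 11/5, so the row player's best response is a2.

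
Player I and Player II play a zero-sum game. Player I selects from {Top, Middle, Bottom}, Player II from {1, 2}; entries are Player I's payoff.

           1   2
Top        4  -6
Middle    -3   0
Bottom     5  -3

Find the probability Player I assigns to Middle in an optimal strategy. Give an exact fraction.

8/11

Row minima: Top → -6, Middle → -3, Bottom → -3; maximin = -3.
Column maxima: 1 → 5, 2 → 0; minimax = 0.
-3 ≠ 0, so there is no saddle point; optimal play is mixed.
Top is strictly dominated by Bottom, so Player I never plays it.
On the remaining 2×2 (Middle, Bottom vs 1, 2):
Let Player I play Middle with probability p. Expected payoff against 1: (-3)p + 5(1−p) = −8p + 5; against 2: 0p + (-3)(1−p) = 3p − 3.
Setting these equal: −8p + 5 = 3p − 3 ⇒ −11p = -8 ⇒ p = 8/11, and the value is (-8)·(8/11) + 5 = -9/11.
For Player II: with q = P(1), equating Middle's and Bottom's payoffs gives −3q = 8q − 3 ⇒ q = 3/11.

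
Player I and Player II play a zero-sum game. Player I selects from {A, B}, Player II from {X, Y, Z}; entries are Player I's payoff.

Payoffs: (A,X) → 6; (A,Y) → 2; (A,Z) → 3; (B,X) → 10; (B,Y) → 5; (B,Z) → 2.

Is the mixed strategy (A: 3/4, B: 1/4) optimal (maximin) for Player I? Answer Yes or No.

Against X this mix gives (3/4)·6 + (1/4)·10 = 7.
Against Y this mix gives (3/4)·2 + (1/4)·5 = 11/4.
Against Z this mix gives (3/4)·3 + (1/4)·2 = 11/4.
All of Player II's active replies (Y, Z) yield 11/4, and no column does worse for Player I. The mix makes Player II indifferent and guarantees 11/4, so it is optimal.

Yes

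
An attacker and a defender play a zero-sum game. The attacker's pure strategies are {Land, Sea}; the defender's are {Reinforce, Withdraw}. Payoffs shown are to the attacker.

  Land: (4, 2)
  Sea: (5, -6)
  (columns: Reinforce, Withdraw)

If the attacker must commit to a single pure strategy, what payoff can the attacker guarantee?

2

Row minima: Land → 2, Sea → -6.
The best of these is 2.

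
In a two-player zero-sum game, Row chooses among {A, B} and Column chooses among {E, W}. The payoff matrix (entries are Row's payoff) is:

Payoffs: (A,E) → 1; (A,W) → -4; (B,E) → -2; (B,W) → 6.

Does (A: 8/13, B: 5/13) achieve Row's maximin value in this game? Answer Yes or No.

Against E this mix gives (8/13)·1 + (5/13)·(-2) = -2/13.
Against W this mix gives (8/13)·(-4) + (5/13)·6 = -2/13.
All of Column's active replies (E, W) yield -2/13, and no column does worse for Row. The mix makes Column indifferent and guarantees -2/13, so it is optimal.

Yes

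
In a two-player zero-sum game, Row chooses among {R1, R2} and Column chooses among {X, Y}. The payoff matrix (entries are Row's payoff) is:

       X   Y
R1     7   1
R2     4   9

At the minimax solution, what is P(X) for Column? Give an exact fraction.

Row minima: R1 → 1, R2 → 4; maximin = 4.
Column maxima: X → 7, Y → 9; minimax = 7.
4 ≠ 7, so there is no saddle point; optimal play is mixed.
Let Row play R1 with probability p. Expected payoff against X: 7p + 4(1−p) = 3p + 4; against Y: 1p + 9(1−p) = −8p + 9.
Setting these equal: 3p + 4 = −8p + 9 ⇒ 11p = 5 ⇒ p = 5/11, and the value is (3)·(5/11) + 4 = 59/11.
For Column: with q = P(X), equating R1's and R2's payoffs gives 6q + 1 = −5q + 9 ⇒ q = 8/11.

8/11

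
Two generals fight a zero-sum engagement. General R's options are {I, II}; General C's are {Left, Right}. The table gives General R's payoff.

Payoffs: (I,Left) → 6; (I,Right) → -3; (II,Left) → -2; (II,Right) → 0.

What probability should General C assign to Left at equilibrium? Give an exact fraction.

3/11

Row minima: I → -3, II → -2; maximin = -2.
Column maxima: Left → 6, Right → 0; minimax = 0.
-2 ≠ 0, so there is no saddle point; optimal play is mixed.
Let General R play I with probability p. Expected payoff against Left: 6p + (-2)(1−p) = 8p − 2; against Right: (-3)p + 0(1−p) = −3p.
Setting these equal: 8p − 2 = −3p ⇒ 11p = 2 ⇒ p = 2/11, and the value is (8)·(2/11) − 2 = -6/11.
For General C: with q = P(Left), equating I's and II's payoffs gives 9q − 3 = −2q ⇒ q = 3/11.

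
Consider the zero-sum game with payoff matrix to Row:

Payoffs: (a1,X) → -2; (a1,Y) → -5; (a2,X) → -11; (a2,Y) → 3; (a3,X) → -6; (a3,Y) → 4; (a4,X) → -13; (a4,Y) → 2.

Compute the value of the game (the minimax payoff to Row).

Row minima: a1 → -5, a2 → -11, a3 → -6, a4 → -13; maximin = -5.
Column maxima: X → -2, Y → 4; minimax = -2.
-5 ≠ -2, so there is no saddle point; optimal play is mixed.
a2 is strictly dominated by a3, so Row never plays it.
a4 is strictly dominated by a3, so Row never plays it.
On the remaining 2×2 (a1, a3 vs X, Y):
Let Row play a1 with probability p. Expected payoff against X: (-2)p + (-6)(1−p) = 4p − 6; against Y: (-5)p + 4(1−p) = −9p + 4.
Setting these equal: 4p − 6 = −9p + 4 ⇒ 13p = 10 ⇒ p = 10/13, and the value is (4)·(10/13) − 6 = -38/13.
For Column: with q = P(X), equating a1's and a3's payoffs gives 3q − 5 = −10q + 4 ⇒ q = 9/13.

-38/13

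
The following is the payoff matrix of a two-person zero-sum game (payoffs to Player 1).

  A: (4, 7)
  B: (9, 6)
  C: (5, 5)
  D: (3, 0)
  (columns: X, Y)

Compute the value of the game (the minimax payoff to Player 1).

Row minima: A → 4, B → 6, C → 5, D → 0; maximin = 6.
Column maxima: X → 9, Y → 7; minimax = 7.
6 ≠ 7, so there is no saddle point; optimal play is mixed.
C is strictly dominated by B, so Player 1 never plays it.
D is strictly dominated by A, so Player 1 never plays it.
On the remaining 2×2 (A, B vs X, Y):
Let Player 1 play A with probability p. Expected payoff against X: 4p + 9(1−p) = −5p + 9; against Y: 7p + 6(1−p) = p + 6.
Setting these equal: −5p + 9 = p + 6 ⇒ −6p = -3 ⇒ p = 1/2, and the value is (-5)·(1/2) + 9 = 13/2.
For Player 2: with q = P(X), equating A's and B's payoffs gives −3q + 7 = 3q + 6 ⇒ q = 1/6.

13/2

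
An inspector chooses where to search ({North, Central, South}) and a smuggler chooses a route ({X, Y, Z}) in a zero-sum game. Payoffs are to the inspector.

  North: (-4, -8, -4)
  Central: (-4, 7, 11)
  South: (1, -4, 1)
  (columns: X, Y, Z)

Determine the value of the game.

-9/16

Row minima: North → -8, Central → -4, South → -4; maximin = -4.
Column maxima: X → 1, Y → 7, Z → 11; minimax = 1.
-4 ≠ 1, so there is no saddle point; optimal play is mixed.
North is strictly dominated by South, so the inspector never plays it.
Z is strictly dominated by Y (it gives the inspector strictly more in every row), so the smuggler never plays it.
On the remaining 2×2 (Central, South vs X, Y):
Let the inspector play Central with probability p. Expected payoff against X: (-4)p + 1(1−p) = −5p + 1; against Y: 7p + (-4)(1−p) = 11p − 4.
Setting these equal: −5p + 1 = 11p − 4 ⇒ −16p = -5 ⇒ p = 5/16, and the value is (-5)·(5/16) + 1 = -9/16.
For the smuggler: with q = P(X), equating Central's and South's payoffs gives −11q + 7 = 5q − 4 ⇒ q = 11/16.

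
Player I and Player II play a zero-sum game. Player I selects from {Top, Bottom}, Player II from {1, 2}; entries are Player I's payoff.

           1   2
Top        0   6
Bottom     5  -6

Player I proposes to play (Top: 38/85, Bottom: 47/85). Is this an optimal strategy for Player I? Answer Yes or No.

No

Against 1 this mix gives (38/85)·0 + (47/85)·5 = 47/17.
Against 2 this mix gives (38/85)·6 + (47/85)·(-6) = -54/85.
Player II will play 2, holding Player I to -54/85. Shifting weight toward the row that does better against 2 would raise this floor (the equalizing mix achieves 30/17 against both 2 and 1), so the proposed strategy is not optimal.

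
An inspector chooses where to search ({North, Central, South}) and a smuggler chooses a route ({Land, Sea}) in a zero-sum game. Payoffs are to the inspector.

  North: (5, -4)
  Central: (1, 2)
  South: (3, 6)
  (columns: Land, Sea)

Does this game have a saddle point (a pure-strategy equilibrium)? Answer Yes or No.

Row minima: North → -4, Central → 1, South → 3; maximin = 3.
Column maxima: Land → 5, Sea → 6; minimax = 5.
3 ≠ 5, so no pure-strategy equilibrium exists.

No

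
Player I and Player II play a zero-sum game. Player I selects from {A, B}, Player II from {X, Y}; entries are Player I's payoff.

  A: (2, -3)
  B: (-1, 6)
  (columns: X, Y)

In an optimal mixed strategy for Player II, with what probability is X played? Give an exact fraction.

3/4

Row minima: A → -3, B → -1; maximin = -1.
Column maxima: X → 2, Y → 6; minimax = 2.
-1 ≠ 2, so there is no saddle point; optimal play is mixed.
Let Player I play A with probability p. Expected payoff against X: 2p + (-1)(1−p) = 3p − 1; against Y: (-3)p + 6(1−p) = −9p + 6.
Setting these equal: 3p − 1 = −9p + 6 ⇒ 12p = 7 ⇒ p = 7/12, and the value is (3)·(7/12) − 1 = 3/4.
For Player II: with q = P(X), equating A's and B's payoffs gives 5q − 3 = −7q + 6 ⇒ q = 3/4.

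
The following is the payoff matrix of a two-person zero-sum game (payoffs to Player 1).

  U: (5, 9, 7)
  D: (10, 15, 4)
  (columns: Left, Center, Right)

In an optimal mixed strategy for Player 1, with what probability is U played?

Row minima: U → 5, D → 4; maximin = 5.
Column maxima: Left → 10, Center → 15, Right → 7; minimax = 7.
5 ≠ 7, so there is no saddle point; optimal play is mixed.
Center is strictly dominated by Left (it gives Player 1 strictly more in every row), so Player 2 never plays it.
On the remaining 2×2 (U, D vs Left, Right):
Let Player 1 play U with probability p. Expected payoff against Left: 5p + 10(1−p) = −5p + 10; against Right: 7p + 4(1−p) = 3p + 4.
Setting these equal: −5p + 10 = 3p + 4 ⇒ −8p = -6 ⇒ p = 3/4, and the value is (-5)·(3/4) + 10 = 25/4.
For Player 2: with q = P(Left), equating U's and D's payoffs gives −2q + 7 = 6q + 4 ⇒ q = 3/8.

3/4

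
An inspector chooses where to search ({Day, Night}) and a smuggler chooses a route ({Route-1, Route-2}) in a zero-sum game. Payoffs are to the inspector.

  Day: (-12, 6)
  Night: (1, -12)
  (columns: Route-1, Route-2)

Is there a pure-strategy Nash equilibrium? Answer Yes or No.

Row minima: Day → -12, Night → -12; maximin = -12.
Column maxima: Route-1 → 1, Route-2 → 6; minimax = 1.
-12 ≠ 1, so no pure-strategy equilibrium exists.

No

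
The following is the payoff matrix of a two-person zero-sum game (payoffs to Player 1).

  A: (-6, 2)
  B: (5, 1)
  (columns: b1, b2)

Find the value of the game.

Row minima: A → -6, B → 1; maximin = 1.
Column maxima: b1 → 5, b2 → 2; minimax = 2.
1 ≠ 2, so there is no saddle point; optimal play is mixed.
Let Player 1 play A with probability p. Expected payoff against b1: (-6)p + 5(1−p) = −11p + 5; against b2: 2p + 1(1−p) = p + 1.
Setting these equal: −11p + 5 = p + 1 ⇒ −12p = -4 ⇒ p = 1/3, and the value is (-11)·(1/3) + 5 = 4/3.
For Player 2: with q = P(b1), equating A's and B's payoffs gives −8q + 2 = 4q + 1 ⇒ q = 1/12.

4/3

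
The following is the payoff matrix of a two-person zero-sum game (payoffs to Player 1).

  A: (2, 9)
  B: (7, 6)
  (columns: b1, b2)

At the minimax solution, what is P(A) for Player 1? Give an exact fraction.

1/8

Row minima: A → 2, B → 6; maximin = 6.
Column maxima: b1 → 7, b2 → 9; minimax = 7.
6 ≠ 7, so there is no saddle point; optimal play is mixed.
Let Player 1 play A with probability p. Expected payoff against b1: 2p + 7(1−p) = −5p + 7; against b2: 9p + 6(1−p) = 3p + 6.
Setting these equal: −5p + 7 = 3p + 6 ⇒ −8p = -1 ⇒ p = 1/8, and the value is (-5)·(1/8) + 7 = 51/8.
For Player 2: with q = P(b1), equating A's and B's payoffs gives −7q + 9 = q + 6 ⇒ q = 3/8.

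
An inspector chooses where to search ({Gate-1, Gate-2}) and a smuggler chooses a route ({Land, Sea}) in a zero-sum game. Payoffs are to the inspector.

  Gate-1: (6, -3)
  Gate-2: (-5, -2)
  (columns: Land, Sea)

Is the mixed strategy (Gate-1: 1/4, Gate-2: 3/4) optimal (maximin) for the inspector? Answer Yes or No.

Yes

Against Land this mix gives (1/4)·6 + (3/4)·(-5) = -9/4.
Against Sea this mix gives (1/4)·(-3) + (3/4)·(-2) = -9/4.
All of the smuggler's active replies (Land, Sea) yield -9/4, and no column does worse for the inspector. The mix makes the smuggler indifferent and guarantees -9/4, so it is optimal.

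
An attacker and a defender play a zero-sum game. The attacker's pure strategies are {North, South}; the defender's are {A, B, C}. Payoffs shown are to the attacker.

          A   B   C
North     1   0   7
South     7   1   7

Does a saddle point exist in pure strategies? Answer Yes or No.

Row minima: North → 0, South → 1; maximin = 1.
Column maxima: A → 7, B → 1, C → 7; minimax = 1.
maximin = minimax = 1, so a saddle point exists.

Yes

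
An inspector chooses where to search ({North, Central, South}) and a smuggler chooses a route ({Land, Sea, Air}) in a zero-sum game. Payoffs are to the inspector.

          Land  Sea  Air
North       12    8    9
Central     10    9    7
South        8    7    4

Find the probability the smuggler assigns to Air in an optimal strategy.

Row minima: North → 8, Central → 7, South → 4; maximin = 8.
Column maxima: Land → 12, Sea → 9, Air → 9; minimax = 9.
8 ≠ 9, so there is no saddle point; optimal play is mixed.
South is strictly dominated by North, so the inspector never plays it.
Land is strictly dominated by Sea (it gives the inspector strictly more in every row), so the smuggler never plays it.
On the remaining 2×2 (North, Central vs Sea, Air):
Let the inspector play North with probability p. Expected payoff against Sea: 8p + 9(1−p) = −p + 9; against Air: 9p + 7(1−p) = 2p + 7.
Setting these equal: −p + 9 = 2p + 7 ⇒ −3p = -2 ⇒ p = 2/3, and the value is (-1)·(2/3) + 9 = 25/3.
For the smuggler: with q = P(Sea), equating North's and Central's payoffs gives −q + 9 = 2q + 7 ⇒ q = 2/3.

1/3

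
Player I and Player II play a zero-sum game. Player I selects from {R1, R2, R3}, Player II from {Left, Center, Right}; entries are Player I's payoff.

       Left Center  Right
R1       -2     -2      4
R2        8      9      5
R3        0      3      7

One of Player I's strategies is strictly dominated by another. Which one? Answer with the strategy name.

R1

R2 gives a strictly higher payoff than R1 against every column: 8 > -2, 9 > -2, 5 > 4.
So R1 is strictly dominated and Player I never plays it.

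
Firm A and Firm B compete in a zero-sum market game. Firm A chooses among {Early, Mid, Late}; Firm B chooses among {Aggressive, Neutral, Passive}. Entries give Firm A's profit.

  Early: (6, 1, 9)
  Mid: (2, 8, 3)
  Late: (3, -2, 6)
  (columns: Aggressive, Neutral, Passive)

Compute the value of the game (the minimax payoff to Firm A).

46/11

Row minima: Early → 1, Mid → 2, Late → -2; maximin = 2.
Column maxima: Aggressive → 6, Neutral → 8, Passive → 9; minimax = 6.
2 ≠ 6, so there is no saddle point; optimal play is mixed.
Late is strictly dominated by Early, so Firm A never plays it.
Passive is strictly dominated by Aggressive (it gives Firm A strictly more in every row), so Firm B never plays it.
On the remaining 2×2 (Early, Mid vs Aggressive, Neutral):
Let Firm A play Early with probability p. Expected payoff against Aggressive: 6p + 2(1−p) = 4p + 2; against Neutral: 1p + 8(1−p) = −7p + 8.
Setting these equal: 4p + 2 = −7p + 8 ⇒ 11p = 6 ⇒ p = 6/11, and the value is (4)·(6/11) + 2 = 46/11.
For Firm B: with q = P(Aggressive), equating Early's and Mid's payoffs gives 5q + 1 = −6q + 8 ⇒ q = 7/11.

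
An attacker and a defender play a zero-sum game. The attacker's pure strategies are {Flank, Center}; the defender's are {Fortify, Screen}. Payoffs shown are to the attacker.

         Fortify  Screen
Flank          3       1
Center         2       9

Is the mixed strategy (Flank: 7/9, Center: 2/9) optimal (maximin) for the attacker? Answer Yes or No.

Against Fortify this mix gives (7/9)·3 + (2/9)·2 = 25/9.
Against Screen this mix gives (7/9)·1 + (2/9)·9 = 25/9.
All of the defender's active replies (Fortify, Screen) yield 25/9, and no column does worse for the attacker. The mix makes the defender indifferent and guarantees 25/9, so it is optimal.

Yes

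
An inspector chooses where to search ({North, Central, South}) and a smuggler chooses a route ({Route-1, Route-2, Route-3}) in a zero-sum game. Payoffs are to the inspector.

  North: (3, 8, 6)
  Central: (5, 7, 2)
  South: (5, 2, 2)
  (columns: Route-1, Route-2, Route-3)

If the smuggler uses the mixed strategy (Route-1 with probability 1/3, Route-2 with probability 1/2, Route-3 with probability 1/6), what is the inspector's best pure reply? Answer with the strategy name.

North

Expected payoff of North: (1/3)·3 + (1/2)·8 + (1/6)·6 = 6.
Expected payoff of Central: (1/3)·5 + (1/2)·7 + (1/6)·2 = 11/2.
Expected payoff of South: (1/3)·5 + (1/2)·2 + (1/6)·2 = 3.
The largest is 6, so the inspector's best response is North.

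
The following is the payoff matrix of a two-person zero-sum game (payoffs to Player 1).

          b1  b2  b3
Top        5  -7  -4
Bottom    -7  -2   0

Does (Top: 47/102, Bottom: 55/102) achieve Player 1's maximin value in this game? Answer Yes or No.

No

Against b1 this mix gives (47/102)·5 + (55/102)·(-7) = -25/17.
Against b2 this mix gives (47/102)·(-7) + (55/102)·(-2) = -439/102.
Against b3 this mix gives (47/102)·(-4) + (55/102)·0 = -94/51.
Player 2 will play b2, holding Player 1 to -439/102. Shifting weight toward the row that does better against b2 would raise this floor (the equalizing mix achieves -59/17 against both b2 and b1), so the proposed strategy is not optimal.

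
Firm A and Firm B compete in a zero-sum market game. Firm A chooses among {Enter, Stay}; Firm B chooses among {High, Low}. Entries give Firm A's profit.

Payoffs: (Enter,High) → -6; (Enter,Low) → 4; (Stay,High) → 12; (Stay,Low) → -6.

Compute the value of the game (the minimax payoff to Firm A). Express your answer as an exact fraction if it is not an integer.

3/7

Row minima: Enter → -6, Stay → -6; maximin = -6.
Column maxima: High → 12, Low → 4; minimax = 4.
-6 ≠ 4, so there is no saddle point; optimal play is mixed.
Let Firm A play Enter with probability p. Expected payoff against High: (-6)p + 12(1−p) = −18p + 12; against Low: 4p + (-6)(1−p) = 10p − 6.
Setting these equal: −18p + 12 = 10p − 6 ⇒ −28p = -18 ⇒ p = 9/14, and the value is (-18)·(9/14) + 12 = 3/7.
For Firm B: with q = P(High), equating Enter's and Stay's payoffs gives −10q + 4 = 18q − 6 ⇒ q = 5/14.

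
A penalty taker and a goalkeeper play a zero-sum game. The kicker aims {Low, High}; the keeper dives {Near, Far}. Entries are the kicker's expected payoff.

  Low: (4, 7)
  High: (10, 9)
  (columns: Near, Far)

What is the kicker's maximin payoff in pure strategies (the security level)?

Row minima: Low → 4, High → 9.
The best of these is 9.

9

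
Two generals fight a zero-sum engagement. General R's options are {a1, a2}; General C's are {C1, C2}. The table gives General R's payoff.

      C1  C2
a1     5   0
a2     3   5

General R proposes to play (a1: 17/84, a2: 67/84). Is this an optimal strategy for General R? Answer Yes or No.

No

Against C1 this mix gives (17/84)·5 + (67/84)·3 = 143/42.
Against C2 this mix gives (17/84)·0 + (67/84)·5 = 335/84.
General C will play C1, holding General R to 143/42. Shifting weight toward the row that does better against C1 would raise this floor (the equalizing mix achieves 25/7 against both C1 and C2), so the proposed strategy is not optimal.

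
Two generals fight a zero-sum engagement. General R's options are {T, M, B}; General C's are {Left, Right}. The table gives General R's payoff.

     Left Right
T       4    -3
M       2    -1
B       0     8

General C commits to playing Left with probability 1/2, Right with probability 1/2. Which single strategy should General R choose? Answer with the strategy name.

Expected payoff of T: (1/2)·4 + (1/2)·(-3) = 1/2.
Expected payoff of M: (1/2)·2 + (1/2)·(-1) = 1/2.
Expected payoff of B: (1/2)·0 + (1/2)·8 = 4.
The largest is 4, so General R's best response is B.

B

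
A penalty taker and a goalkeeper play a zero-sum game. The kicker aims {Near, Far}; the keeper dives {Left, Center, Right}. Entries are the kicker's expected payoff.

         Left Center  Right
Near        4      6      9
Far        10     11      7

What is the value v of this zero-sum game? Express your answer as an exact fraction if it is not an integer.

Row minima: Near → 4, Far → 7; maximin = 7.
Column maxima: Left → 10, Center → 11, Right → 9; minimax = 9.
7 ≠ 9, so there is no saddle point; optimal play is mixed.
Center is strictly dominated by Left (it gives the kicker strictly more in every row), so the keeper never plays it.
On the remaining 2×2 (Near, Far vs Left, Right):
Let the kicker play Near with probability p. Expected payoff against Left: 4p + 10(1−p) = −6p + 10; against Right: 9p + 7(1−p) = 2p + 7.
Setting these equal: −6p + 10 = 2p + 7 ⇒ −8p = -3 ⇒ p = 3/8, and the value is (-6)·(3/8) + 10 = 31/4.
For the keeper: with q = P(Left), equating Near's and Far's payoffs gives −5q + 9 = 3q + 7 ⇒ q = 1/4.

31/4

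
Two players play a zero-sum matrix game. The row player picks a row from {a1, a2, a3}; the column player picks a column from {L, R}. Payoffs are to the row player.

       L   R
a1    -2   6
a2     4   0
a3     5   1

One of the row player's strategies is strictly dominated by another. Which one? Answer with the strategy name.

a3 gives a strictly higher payoff than a2 against every column: 5 > 4, 1 > 0.
So a2 is strictly dominated and the row player never plays it.

a2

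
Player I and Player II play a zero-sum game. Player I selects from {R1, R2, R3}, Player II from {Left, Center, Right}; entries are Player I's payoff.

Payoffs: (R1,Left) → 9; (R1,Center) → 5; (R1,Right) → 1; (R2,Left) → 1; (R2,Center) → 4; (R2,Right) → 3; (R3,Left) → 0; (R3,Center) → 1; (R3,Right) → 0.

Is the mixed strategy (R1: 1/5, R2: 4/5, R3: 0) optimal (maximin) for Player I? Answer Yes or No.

Against Left this mix gives (1/5)·9 + (4/5)·1 = 13/5.
Against Center this mix gives (1/5)·5 + (4/5)·4 = 21/5.
Against Right this mix gives (1/5)·1 + (4/5)·3 = 13/5.
All of Player II's active replies (Left, Right) yield 13/5, and no column does worse for Player I. The mix makes Player II indifferent and guarantees 13/5, so it is optimal.

Yes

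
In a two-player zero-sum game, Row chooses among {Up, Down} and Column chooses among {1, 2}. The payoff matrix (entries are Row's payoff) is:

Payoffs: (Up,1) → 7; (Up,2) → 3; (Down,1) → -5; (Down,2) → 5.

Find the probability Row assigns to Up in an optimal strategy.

Row minima: Up → 3, Down → -5; maximin = 3.
Column maxima: 1 → 7, 2 → 5; minimax = 5.
3 ≠ 5, so there is no saddle point; optimal play is mixed.
Let Row play Up with probability p. Expected payoff against 1: 7p + (-5)(1−p) = 12p − 5; against 2: 3p + 5(1−p) = −2p + 5.
Setting these equal: 12p − 5 = −2p + 5 ⇒ 14p = 10 ⇒ p = 5/7, and the value is (12)·(5/7) − 5 = 25/7.
For Column: with q = P(1), equating Up's and Down's payoffs gives 4q + 3 = −10q + 5 ⇒ q = 1/7.

5/7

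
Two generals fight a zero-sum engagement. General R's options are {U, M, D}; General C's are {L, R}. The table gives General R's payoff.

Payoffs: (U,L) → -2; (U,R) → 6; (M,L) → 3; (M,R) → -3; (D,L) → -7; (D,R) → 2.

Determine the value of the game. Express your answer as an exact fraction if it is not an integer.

6/7

Row minima: U → -2, M → -3, D → -7; maximin = -2.
Column maxima: L → 3, R → 6; minimax = 3.
-2 ≠ 3, so there is no saddle point; optimal play is mixed.
D is strictly dominated by U, so General R never plays it.
On the remaining 2×2 (U, M vs L, R):
Let General R play U with probability p. Expected payoff against L: (-2)p + 3(1−p) = −5p + 3; against R: 6p + (-3)(1−p) = 9p − 3.
Setting these equal: −5p + 3 = 9p − 3 ⇒ −14p = -6 ⇒ p = 3/7, and the value is (-5)·(3/7) + 3 = 6/7.
For General C: with q = P(L), equating U's and M's payoffs gives −8q + 6 = 6q − 3 ⇒ q = 9/14.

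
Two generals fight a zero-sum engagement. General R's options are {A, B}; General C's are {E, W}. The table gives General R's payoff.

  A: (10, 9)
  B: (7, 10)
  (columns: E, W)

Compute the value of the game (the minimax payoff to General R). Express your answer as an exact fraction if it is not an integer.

Row minima: A → 9, B → 7; maximin = 9.
Column maxima: E → 10, W → 10; minimax = 10.
9 ≠ 10, so there is no saddle point; optimal play is mixed.
Let General R play A with probability p. Expected payoff against E: 10p + 7(1−p) = 3p + 7; against W: 9p + 10(1−p) = −p + 10.
Setting these equal: 3p + 7 = −p + 10 ⇒ 4p = 3 ⇒ p = 3/4, and the value is (3)·(3/4) + 7 = 37/4.
For General C: with q = P(E), equating A's and B's payoffs gives q + 9 = −3q + 10 ⇒ q = 1/4.

37/4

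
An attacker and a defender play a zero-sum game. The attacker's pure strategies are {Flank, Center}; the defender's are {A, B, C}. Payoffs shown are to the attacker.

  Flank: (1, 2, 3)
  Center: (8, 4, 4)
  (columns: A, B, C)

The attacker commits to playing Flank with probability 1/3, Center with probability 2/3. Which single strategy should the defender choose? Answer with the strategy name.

If the defender plays A, the attacker's expected payoff is (1/3)·1 + (2/3)·8 = 17/3.
If the defender plays B, the attacker's expected payoff is (1/3)·2 + (2/3)·4 = 10/3.
If the defender plays C, the attacker's expected payoff is (1/3)·3 + (2/3)·4 = 11/3.
The defender minimizes the attacker's payoff; the smallest is 10/3, so the best response is B.

B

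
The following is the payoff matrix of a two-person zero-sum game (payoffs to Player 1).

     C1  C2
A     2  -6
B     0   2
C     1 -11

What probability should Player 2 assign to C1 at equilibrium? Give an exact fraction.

4/5

Row minima: A → -6, B → 0, C → -11; maximin = 0.
Column maxima: C1 → 2, C2 → 2; minimax = 2.
0 ≠ 2, so there is no saddle point; optimal play is mixed.
C is strictly dominated by A, so Player 1 never plays it.
On the remaining 2×2 (A, B vs C1, C2):
Let Player 1 play A with probability p. Expected payoff against C1: 2p + 0(1−p) = 2p; against C2: (-6)p + 2(1−p) = −8p + 2.
Setting these equal: 2p = −8p + 2 ⇒ 10p = 2 ⇒ p = 1/5, and the value is (2)·(1/5) = 2/5.
For Player 2: with q = P(C1), equating A's and B's payoffs gives 8q − 6 = −2q + 2 ⇒ q = 4/5.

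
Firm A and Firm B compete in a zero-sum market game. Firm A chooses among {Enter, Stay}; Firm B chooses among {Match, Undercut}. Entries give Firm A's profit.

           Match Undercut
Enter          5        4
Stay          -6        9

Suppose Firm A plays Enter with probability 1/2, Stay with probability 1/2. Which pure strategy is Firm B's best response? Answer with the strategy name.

If Firm B plays Match, Firm A's expected payoff is (1/2)·5 + (1/2)·(-6) = -1/2.
If Firm B plays Undercut, Firm A's expected payoff is (1/2)·4 + (1/2)·9 = 13/2.
Firm B minimizes Firm A's payoff; the smallest is -1/2, so the best response is Match.

Match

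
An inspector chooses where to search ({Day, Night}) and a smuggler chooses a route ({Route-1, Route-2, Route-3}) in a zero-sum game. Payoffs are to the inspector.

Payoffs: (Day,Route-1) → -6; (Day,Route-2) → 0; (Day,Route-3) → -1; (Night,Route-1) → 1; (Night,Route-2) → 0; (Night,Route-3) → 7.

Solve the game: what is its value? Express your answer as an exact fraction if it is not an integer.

0

Row minima: Day → -6, Night → 0; maximin = 0.
Column maxima: Route-1 → 1, Route-2 → 0, Route-3 → 7; minimax = 0.
Since maximin = minimax = 0, there is a saddle point and the value is 0.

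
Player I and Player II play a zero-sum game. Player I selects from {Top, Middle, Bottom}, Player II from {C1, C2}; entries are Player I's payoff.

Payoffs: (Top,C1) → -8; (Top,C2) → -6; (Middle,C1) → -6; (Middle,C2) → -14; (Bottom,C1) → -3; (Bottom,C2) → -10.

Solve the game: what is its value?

Row minima: Top → -8, Middle → -14, Bottom → -10; maximin = -8.
Column maxima: C1 → -3, C2 → -6; minimax = -6.
-8 ≠ -6, so there is no saddle point; optimal play is mixed.
Middle is strictly dominated by Bottom, so Player I never plays it.
On the remaining 2×2 (Top, Bottom vs C1, C2):
Let Player I play Top with probability p. Expected payoff against C1: (-8)p + (-3)(1−p) = −5p − 3; against C2: (-6)p + (-10)(1−p) = 4p − 10.
Setting these equal: −5p − 3 = 4p − 10 ⇒ −9p = -7 ⇒ p = 7/9, and the value is (-5)·(7/9) − 3 = -62/9.
For Player II: with q = P(C1), equating Top's and Bottom's payoffs gives −2q − 6 = 7q − 10 ⇒ q = 4/9.

-62/9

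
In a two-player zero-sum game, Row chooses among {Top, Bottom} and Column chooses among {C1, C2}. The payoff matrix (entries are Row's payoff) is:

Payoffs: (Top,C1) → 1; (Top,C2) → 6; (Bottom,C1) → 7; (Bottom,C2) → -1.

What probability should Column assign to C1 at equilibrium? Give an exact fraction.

Row minima: Top → 1, Bottom → -1; maximin = 1.
Column maxima: C1 → 7, C2 → 6; minimax = 6.
1 ≠ 6, so there is no saddle point; optimal play is mixed.
Let Row play Top with probability p. Expected payoff against C1: 1p + 7(1−p) = −6p + 7; against C2: 6p + (-1)(1−p) = 7p − 1.
Setting these equal: −6p + 7 = 7p − 1 ⇒ −13p = -8 ⇒ p = 8/13, and the value is (-6)·(8/13) + 7 = 43/13.
For Column: with q = P(C1), equating Top's and Bottom's payoffs gives −5q + 6 = 8q − 1 ⇒ q = 7/13.

7/13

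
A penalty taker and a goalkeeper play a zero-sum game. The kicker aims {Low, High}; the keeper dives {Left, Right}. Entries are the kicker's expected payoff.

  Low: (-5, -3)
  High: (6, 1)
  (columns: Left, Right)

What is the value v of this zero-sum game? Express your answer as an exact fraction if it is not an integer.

Row minima: Low → -5, High → 1; maximin = 1.
Column maxima: Left → 6, Right → 1; minimax = 1.
Since maximin = minimax = 1, there is a saddle point and the value is 1.

1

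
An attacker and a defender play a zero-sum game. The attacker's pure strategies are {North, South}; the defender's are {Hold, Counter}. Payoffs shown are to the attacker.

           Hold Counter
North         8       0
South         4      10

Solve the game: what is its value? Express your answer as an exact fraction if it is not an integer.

Row minima: North → 0, South → 4; maximin = 4.
Column maxima: Hold → 8, Counter → 10; minimax = 8.
4 ≠ 8, so there is no saddle point; optimal play is mixed.
Let the attacker play North with probability p. Expected payoff against Hold: 8p + 4(1−p) = 4p + 4; against Counter: 0p + 10(1−p) = −10p + 10.
Setting these equal: 4p + 4 = −10p + 10 ⇒ 14p = 6 ⇒ p = 3/7, and the value is (4)·(3/7) + 4 = 40/7.
For the defender: with q = P(Hold), equating North's and South's payoffs gives 8q = −6q + 10 ⇒ q = 5/7.

40/7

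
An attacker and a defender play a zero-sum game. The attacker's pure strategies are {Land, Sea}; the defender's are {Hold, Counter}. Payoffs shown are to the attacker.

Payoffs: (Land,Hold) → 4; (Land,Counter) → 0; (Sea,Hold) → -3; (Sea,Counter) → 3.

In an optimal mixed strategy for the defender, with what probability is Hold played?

Row minima: Land → 0, Sea → -3; maximin = 0.
Column maxima: Hold → 4, Counter → 3; minimax = 3.
0 ≠ 3, so there is no saddle point; optimal play is mixed.
Let the attacker play Land with probability p. Expected payoff against Hold: 4p + (-3)(1−p) = 7p − 3; against Counter: 0p + 3(1−p) = −3p + 3.
Setting these equal: 7p − 3 = −3p + 3 ⇒ 10p = 6 ⇒ p = 3/5, and the value is (7)·(3/5) − 3 = 6/5.
For the defender: with q = P(Hold), equating Land's and Sea's payoffs gives 4q = −6q + 3 ⇒ q = 3/10.

3/10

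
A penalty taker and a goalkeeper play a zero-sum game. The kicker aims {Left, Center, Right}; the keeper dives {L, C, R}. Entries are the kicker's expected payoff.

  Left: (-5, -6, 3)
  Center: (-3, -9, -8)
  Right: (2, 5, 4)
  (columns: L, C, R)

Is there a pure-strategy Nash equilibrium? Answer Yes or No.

Row minima: Left → -6, Center → -9, Right → 2; maximin = 2.
Column maxima: L → 2, C → 5, R → 4; minimax = 2.
maximin = minimax = 2, so a saddle point exists.

Yes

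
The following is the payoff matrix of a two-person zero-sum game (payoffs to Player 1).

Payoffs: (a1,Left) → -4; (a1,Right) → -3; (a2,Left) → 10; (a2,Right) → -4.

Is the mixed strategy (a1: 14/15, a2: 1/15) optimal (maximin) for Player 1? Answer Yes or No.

Against Left this mix gives (14/15)·(-4) + (1/15)·10 = -46/15.
Against Right this mix gives (14/15)·(-3) + (1/15)·(-4) = -46/15.
All of Player 2's active replies (Left, Right) yield -46/15, and no column does worse for Player 1. The mix makes Player 2 indifferent and guarantees -46/15, so it is optimal.

Yes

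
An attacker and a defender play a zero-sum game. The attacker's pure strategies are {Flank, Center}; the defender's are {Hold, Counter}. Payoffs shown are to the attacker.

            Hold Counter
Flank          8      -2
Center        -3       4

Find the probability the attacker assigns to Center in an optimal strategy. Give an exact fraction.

10/17

Row minima: Flank → -2, Center → -3; maximin = -2.
Column maxima: Hold → 8, Counter → 4; minimax = 4.
-2 ≠ 4, so there is no saddle point; optimal play is mixed.
Let the attacker play Flank with probability p. Expected payoff against Hold: 8p + (-3)(1−p) = 11p − 3; against Counter: (-2)p + 4(1−p) = −6p + 4.
Setting these equal: 11p − 3 = −6p + 4 ⇒ 17p = 7 ⇒ p = 7/17, and the value is (11)·(7/17) − 3 = 26/17.
For the defender: with q = P(Hold), equating Flank's and Center's payoffs gives 10q − 2 = −7q + 4 ⇒ q = 6/17.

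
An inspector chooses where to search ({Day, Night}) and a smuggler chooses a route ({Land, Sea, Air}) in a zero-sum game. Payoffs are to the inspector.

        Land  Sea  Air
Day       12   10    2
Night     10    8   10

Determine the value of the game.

Row minima: Day → 2, Night → 8; maximin = 8.
Column maxima: Land → 12, Sea → 10, Air → 10; minimax = 10.
8 ≠ 10, so there is no saddle point; optimal play is mixed.
Land is strictly dominated by Sea (it gives the inspector strictly more in every row), so the smuggler never plays it.
On the remaining 2×2 (Day, Night vs Sea, Air):
Let the inspector play Day with probability p. Expected payoff against Sea: 10p + 8(1−p) = 2p + 8; against Air: 2p + 10(1−p) = −8p + 10.
Setting these equal: 2p + 8 = −8p + 10 ⇒ 10p = 2 ⇒ p = 1/5, and the value is (2)·(1/5) + 8 = 42/5.
For the smuggler: with q = P(Sea), equating Day's and Night's payoffs gives 8q + 2 = −2q + 10 ⇒ q = 4/5.

42/5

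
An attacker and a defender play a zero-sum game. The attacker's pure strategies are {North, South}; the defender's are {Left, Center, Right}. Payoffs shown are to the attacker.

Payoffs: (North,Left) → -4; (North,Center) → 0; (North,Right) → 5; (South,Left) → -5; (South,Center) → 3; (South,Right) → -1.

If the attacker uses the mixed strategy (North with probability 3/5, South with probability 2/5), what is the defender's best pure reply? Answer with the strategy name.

If the defender plays Left, the attacker's expected payoff is (3/5)·(-4) + (2/5)·(-5) = -22/5.
If the defender plays Center, the attacker's expected payoff is (3/5)·0 + (2/5)·3 = 6/5.
If the defender plays Right, the attacker's expected payoff is (3/5)·5 + (2/5)·(-1) = 13/5.
The defender minimizes the attacker's payoff; the smallest is -22/5, so the best response is Left.

Left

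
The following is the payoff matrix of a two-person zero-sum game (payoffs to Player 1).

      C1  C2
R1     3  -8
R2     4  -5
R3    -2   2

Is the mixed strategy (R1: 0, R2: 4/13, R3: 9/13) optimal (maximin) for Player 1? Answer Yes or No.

Yes

Against C1 this mix gives (4/13)·4 + (9/13)·(-2) = -2/13.
Against C2 this mix gives (4/13)·(-5) + (9/13)·2 = -2/13.
All of Player 2's active replies (C1, C2) yield -2/13, and no column does worse for Player 1. The mix makes Player 2 indifferent and guarantees -2/13, so it is optimal.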